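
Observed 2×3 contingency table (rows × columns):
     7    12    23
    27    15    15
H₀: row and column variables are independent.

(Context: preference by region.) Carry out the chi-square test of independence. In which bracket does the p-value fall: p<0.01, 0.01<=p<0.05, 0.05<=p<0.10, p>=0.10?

Row totals [42, 57], col totals [34, 27, 38], n=99
χ² = (7−14.42)²/14.42 + (12−11.45)²/11.45 + (23−16.12)²/16.12 + (27−19.58)²/19.58 + (15−15.55)²/15.55 + (15−21.88)²/21.88 = 11.7800
df = 2
p-value (upper-tail) = 0.00277
→ bracket: p<0.01

p-value bracket: p<0.01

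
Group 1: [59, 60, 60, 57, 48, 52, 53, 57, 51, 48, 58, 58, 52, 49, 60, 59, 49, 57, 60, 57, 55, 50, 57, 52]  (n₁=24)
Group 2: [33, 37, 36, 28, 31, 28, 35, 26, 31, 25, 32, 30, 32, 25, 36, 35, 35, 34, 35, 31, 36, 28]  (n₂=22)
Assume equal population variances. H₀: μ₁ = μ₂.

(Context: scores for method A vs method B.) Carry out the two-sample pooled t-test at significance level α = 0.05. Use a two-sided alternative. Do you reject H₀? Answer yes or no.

reject H₀: yes

x̄₁=54.917, s₁=4.232, n₁=24
x̄₂=31.773, s₂=3.791, n₂=22
s_p² = [23·4.232² + 21·3.791²]/44 = 16.2204
SE = √(s_p²·(1/24+1/22)) = 1.1888
t = (54.917−31.773)/1.1888 = 19.4690
df = 44
p-value (two-sided) = 0.00000
At α=0.05: p < α → reject H₀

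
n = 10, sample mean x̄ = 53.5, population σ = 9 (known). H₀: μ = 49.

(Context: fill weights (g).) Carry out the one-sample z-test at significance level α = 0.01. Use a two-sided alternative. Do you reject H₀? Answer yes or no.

reject H₀: no

SE = σ/√n = 9/√10 = 2.8460
z = (x̄−μ₀)/SE = (53.5−49)/2.8460 = 1.5811
p-value (two-sided) = 0.11385
At α=0.01: p ≥ α → fail to reject H₀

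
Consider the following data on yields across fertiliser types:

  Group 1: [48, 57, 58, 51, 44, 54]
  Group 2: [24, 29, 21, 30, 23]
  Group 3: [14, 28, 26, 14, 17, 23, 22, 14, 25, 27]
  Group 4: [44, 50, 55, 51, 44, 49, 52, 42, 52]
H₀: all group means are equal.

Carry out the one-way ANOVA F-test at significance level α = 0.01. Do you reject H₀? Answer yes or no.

reject H₀: yes

Group means [52.00, 25.40, 21.00, 48.78], grand mean 36.267
SSB = Σnᵢ(x̄ᵢ−x̄)² = 5815.111; SSW = ΣΣ(x−x̄ᵢ)² = 658.756
MSB = 5815.111/3 = 1938.3704; MSW = 658.756/26 = 25.3368
F = MSB/MSW = 76.5043
df = (3, 26)
p-value (upper-tail) = 0.00000
At α=0.01: p < α → reject H₀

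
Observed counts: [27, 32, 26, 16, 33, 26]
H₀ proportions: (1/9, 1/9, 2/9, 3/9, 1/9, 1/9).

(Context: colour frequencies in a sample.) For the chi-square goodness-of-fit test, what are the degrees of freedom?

df = k − 1 = 6 − 1 = 5

degrees of freedom = 5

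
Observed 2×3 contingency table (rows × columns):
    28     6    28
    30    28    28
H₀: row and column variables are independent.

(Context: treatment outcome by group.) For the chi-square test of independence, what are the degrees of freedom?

df = (r−1)(c−1) = (2−1)·(3−1) = 2

degrees of freedom = 2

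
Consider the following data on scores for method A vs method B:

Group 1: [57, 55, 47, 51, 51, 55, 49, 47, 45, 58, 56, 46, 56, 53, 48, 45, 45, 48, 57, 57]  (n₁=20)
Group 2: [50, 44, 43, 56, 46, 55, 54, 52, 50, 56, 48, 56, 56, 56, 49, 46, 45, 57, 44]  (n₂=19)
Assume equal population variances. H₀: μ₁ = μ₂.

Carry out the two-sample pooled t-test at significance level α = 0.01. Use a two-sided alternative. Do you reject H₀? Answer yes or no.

x̄₁=51.300, s₁=4.747, n₁=20
x̄₂=50.684, s₂=4.989, n₂=19
s_p² = [19·4.747² + 18·4.989²]/37 = 23.6839
SE = √(s_p²·(1/20+1/19)) = 1.5591
t = (51.300−50.684)/1.5591 = 0.3950
df = 37
p-value (two-sided) = 0.69513
At α=0.01: p ≥ α → fail to reject H₀

reject H₀: no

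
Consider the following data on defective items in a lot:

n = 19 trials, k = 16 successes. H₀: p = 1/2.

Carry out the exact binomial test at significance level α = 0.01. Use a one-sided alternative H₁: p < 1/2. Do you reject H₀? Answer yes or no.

reject H₀: no

Exact binomial: n=19, k=16, p₀=1/2=0.5000
P(X≤16) from Σ C(n,i)·p₀^i·(1−p₀)^(n−i)
p-value (one-sided, H₁ less) = 0.99964
At α=0.01: p ≥ α → fail to reject H₀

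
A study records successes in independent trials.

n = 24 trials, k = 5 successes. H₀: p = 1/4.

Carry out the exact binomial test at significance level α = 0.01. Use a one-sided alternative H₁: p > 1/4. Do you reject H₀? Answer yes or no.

Exact binomial: n=24, k=5, p₀=1/4=0.2500
P(X≥5) from Σ C(n,i)·p₀^i·(1−p₀)^(n−i)
p-value (one-sided, H₁ greater) = 0.75335
At α=0.01: p ≥ α → fail to reject H₀

reject H₀: no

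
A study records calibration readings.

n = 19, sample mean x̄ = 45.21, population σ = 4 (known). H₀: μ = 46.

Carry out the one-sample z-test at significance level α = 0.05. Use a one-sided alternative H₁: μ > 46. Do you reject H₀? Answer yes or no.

SE = σ/√n = 4/√19 = 0.9177
z = (x̄−μ₀)/SE = (45.21−46)/0.9177 = -0.8609
p-value (one-sided, H₁ greater) = 0.80535
At α=0.05: p ≥ α → fail to reject H₀

reject H₀: no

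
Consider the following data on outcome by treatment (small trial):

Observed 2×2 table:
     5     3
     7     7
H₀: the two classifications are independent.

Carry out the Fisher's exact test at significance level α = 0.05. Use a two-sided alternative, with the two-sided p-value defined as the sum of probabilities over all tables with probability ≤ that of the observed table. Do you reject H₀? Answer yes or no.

reject H₀: no

Margins: r₁=8, r₂=14, c₁=12, c₂=10, n=22
p_obs = C(8,5)·C(14,7)/C(22,12); sum pmf over tables with pmf ≤ p_obs
p-value (two-sided) = 0.67492
At α=0.05: p ≥ α → fail to reject H₀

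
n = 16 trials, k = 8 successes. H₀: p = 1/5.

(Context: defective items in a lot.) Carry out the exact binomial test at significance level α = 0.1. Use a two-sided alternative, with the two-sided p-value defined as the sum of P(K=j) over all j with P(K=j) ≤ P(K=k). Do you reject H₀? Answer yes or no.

reject H₀: yes

Exact binomial: n=16, k=8, p₀=1/5=0.2000
P(X=j) = C(n,j)·p₀^j·(1−p₀)^(n−j); p = Σ P(X=j) over j with P(X=j) ≤ P(X=8)
p-value (two-sided) = 0.00700
At α=0.1: p < α → reject H₀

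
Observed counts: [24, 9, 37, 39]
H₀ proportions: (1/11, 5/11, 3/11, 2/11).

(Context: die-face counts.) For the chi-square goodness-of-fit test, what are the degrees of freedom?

degrees of freedom = 3

df = k − 1 = 4 − 1 = 3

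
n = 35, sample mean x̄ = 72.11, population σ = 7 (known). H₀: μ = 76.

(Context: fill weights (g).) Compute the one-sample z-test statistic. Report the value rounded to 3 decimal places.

SE = σ/√n = 7/√35 = 1.1832
z = (x̄−μ₀)/SE = (72.11−76)/1.1832 = -3.2877

test statistic = -3.288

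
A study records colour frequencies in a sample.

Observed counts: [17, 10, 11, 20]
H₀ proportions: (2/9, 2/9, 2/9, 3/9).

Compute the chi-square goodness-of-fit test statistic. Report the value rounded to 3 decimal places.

n = 58; E_i = n·p_i = [12.89, 12.89, 12.89, 19.33]
χ² = (17−12.89)²/12.89 + (10−12.89)²/12.89 + (11−12.89)²/12.89 + (20−19.33)²/19.33 = 2.2586
df = 3

test statistic = 2.259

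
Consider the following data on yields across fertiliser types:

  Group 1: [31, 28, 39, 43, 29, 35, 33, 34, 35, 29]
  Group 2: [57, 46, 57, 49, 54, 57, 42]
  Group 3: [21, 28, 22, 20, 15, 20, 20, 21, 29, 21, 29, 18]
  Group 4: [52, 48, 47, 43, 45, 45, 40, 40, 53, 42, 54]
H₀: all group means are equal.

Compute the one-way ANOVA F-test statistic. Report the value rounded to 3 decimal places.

Group means [33.60, 51.71, 22.00, 46.27], grand mean 36.775
SSB = Σnᵢ(x̄ᵢ−x̄)² = 5274.965; SSW = ΣΣ(x−x̄ᵢ)² = 892.010
MSB = 5274.965/3 = 1758.3215; MSW = 892.010/36 = 24.7781
F = MSB/MSW = 70.9628
df = (3, 36)

test statistic = 70.963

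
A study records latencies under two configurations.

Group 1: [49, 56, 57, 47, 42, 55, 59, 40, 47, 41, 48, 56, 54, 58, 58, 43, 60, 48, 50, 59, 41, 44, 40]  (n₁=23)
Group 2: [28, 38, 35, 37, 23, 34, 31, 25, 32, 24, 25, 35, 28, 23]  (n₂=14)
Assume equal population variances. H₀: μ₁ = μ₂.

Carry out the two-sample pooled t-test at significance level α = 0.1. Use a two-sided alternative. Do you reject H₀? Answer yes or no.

x̄₁=50.087, s₁=7.038, n₁=23
x̄₂=29.857, s₂=5.376, n₂=14
s_p² = [22·7.038² + 13·5.376²]/35 = 41.8726
SE = √(s_p²·(1/23+1/14)) = 2.1935
t = (50.087−29.857)/2.1935 = 9.2226
df = 35
p-value (two-sided) = 0.00000
At α=0.1: p < α → reject H₀

reject H₀: yes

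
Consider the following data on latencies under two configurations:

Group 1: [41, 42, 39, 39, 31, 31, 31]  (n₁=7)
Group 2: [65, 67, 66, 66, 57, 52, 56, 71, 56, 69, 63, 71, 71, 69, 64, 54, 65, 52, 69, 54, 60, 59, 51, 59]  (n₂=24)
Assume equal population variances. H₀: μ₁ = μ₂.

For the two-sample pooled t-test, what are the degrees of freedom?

degrees of freedom = 29

df = n₁ + n₂ − 2 = 7 + 24 − 2 = 29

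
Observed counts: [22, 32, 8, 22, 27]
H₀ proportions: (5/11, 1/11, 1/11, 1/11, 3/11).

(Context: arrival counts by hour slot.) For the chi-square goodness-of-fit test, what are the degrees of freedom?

df = k − 1 = 5 − 1 = 4

degrees of freedom = 4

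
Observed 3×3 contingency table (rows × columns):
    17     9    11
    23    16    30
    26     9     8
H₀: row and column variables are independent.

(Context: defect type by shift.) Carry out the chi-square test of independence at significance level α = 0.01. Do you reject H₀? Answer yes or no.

reject H₀: no

Row totals [37, 69, 43], col totals [66, 34, 49], n=149
χ² = (17−16.39)²/16.39 + (9−8.44)²/8.44 + (11−12.17)²/12.17 + (23−30.56)²/30.56 + (16−15.74)²/15.74 + (30−22.69)²/22.69 + (26−19.05)²/19.05 + (9−9.81)²/9.81 + (8−14.14)²/14.14 = 9.6738
df = 4
p-value (upper-tail) = 0.04630
At α=0.01: p ≥ α → fail to reject H₀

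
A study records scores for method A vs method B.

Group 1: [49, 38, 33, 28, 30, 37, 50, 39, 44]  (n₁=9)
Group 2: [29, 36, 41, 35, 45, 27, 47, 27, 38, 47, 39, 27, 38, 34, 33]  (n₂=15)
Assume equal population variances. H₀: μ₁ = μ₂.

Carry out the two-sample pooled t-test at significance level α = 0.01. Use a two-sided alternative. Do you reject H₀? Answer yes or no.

reject H₀: no

x̄₁=38.667, s₁=7.810, n₁=9
x̄₂=36.200, s₂=6.920, n₂=15
s_p² = [8·7.810² + 14·6.920²]/22 = 52.6545
SE = √(s_p²·(1/9+1/15)) = 3.0595
t = (38.667−36.200)/3.0595 = 0.8062
df = 22
p-value (two-sided) = 0.42875
At α=0.01: p ≥ α → fail to reject H₀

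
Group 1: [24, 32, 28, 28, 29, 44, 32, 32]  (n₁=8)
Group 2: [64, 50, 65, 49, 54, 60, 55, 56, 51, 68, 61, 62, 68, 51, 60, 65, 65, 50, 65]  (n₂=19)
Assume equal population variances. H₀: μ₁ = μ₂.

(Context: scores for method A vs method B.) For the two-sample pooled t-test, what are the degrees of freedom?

df = n₁ + n₂ − 2 = 8 + 19 − 2 = 25

degrees of freedom = 25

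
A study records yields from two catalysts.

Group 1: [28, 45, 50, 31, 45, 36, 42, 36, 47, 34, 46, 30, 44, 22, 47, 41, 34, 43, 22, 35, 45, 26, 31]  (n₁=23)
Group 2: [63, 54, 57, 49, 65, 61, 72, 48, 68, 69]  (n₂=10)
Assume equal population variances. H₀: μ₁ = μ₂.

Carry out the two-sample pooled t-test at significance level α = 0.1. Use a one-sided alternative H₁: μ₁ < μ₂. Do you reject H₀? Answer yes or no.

x̄₁=37.391, s₁=8.425, n₁=23
x̄₂=60.600, s₂=8.369, n₂=10
s_p² = [22·8.425² + 9·8.369²]/31 = 70.7058
SE = √(s_p²·(1/23+1/10)) = 3.1851
t = (37.391−60.600)/3.1851 = -7.2867
df = 31
p-value (one-sided, H₁ less) = 0.00000
At α=0.1: p < α → reject H₀

reject H₀: yes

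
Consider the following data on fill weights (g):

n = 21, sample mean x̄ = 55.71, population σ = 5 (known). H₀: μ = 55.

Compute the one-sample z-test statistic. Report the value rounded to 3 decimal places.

SE = σ/√n = 5/√21 = 1.0911
z = (x̄−μ₀)/SE = (55.71−55)/1.0911 = 0.6507

test statistic = 0.651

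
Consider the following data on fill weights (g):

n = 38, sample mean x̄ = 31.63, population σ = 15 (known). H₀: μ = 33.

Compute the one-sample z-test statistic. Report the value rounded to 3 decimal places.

SE = σ/√n = 15/√38 = 2.4333
z = (x̄−μ₀)/SE = (31.63−33)/2.4333 = -0.5630

test statistic = -0.563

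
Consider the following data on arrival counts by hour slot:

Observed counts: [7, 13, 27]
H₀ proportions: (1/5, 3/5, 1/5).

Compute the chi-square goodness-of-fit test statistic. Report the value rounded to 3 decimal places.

test statistic = 41.759

n = 47; E_i = n·p_i = [9.40, 28.20, 9.40]
χ² = (7−9.40)²/9.40 + (13−28.20)²/28.20 + (27−9.40)²/9.40 = 41.7589
df = 2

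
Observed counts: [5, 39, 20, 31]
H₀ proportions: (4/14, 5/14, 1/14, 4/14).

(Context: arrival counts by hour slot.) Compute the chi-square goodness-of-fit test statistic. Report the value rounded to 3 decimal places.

test statistic = 45.103

n = 95; E_i = n·p_i = [27.14, 33.93, 6.79, 27.14]
χ² = (5−27.14)²/27.14 + (39−33.93)²/33.93 + (20−6.79)²/6.79 + (31−27.14)²/27.14 = 45.1032
df = 3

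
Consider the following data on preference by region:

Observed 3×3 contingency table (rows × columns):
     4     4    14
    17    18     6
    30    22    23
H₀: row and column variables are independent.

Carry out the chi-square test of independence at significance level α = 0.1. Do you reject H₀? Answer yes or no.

reject H₀: yes

Row totals [22, 41, 75], col totals [51, 44, 43], n=138
χ² = (4−8.13)²/8.13 + (4−7.01)²/7.01 + (14−6.86)²/6.86 + (17−15.15)²/15.15 + (18−13.07)²/13.07 + (6−12.78)²/12.78 + (30−27.72)²/27.72 + (22−23.91)²/23.91 + (23−23.37)²/23.37 = 16.8638
df = 4
p-value (upper-tail) = 0.00205
At α=0.1: p < α → reject H₀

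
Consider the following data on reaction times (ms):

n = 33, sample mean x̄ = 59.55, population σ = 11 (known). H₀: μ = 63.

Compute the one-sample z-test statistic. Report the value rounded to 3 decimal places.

SE = σ/√n = 11/√33 = 1.9149
z = (x̄−μ₀)/SE = (59.55−63)/1.9149 = -1.8017

test statistic = -1.802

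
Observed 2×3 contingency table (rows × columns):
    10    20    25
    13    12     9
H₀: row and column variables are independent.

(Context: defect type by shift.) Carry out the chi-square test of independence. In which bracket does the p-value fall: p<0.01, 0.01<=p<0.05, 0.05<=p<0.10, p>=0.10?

p-value bracket: 0.05<=p<0.10

Row totals [55, 34], col totals [23, 32, 34], n=89
χ² = (10−14.21)²/14.21 + (20−19.78)²/19.78 + (25−21.01)²/21.01 + (13−8.79)²/8.79 + (12−12.22)²/12.22 + (9−12.99)²/12.99 = 5.2584
df = 2
p-value (upper-tail) = 0.07214
→ bracket: 0.05<=p<0.10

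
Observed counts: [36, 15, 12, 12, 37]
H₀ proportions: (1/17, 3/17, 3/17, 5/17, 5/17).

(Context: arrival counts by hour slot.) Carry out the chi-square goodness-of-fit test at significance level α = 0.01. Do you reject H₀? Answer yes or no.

reject H₀: yes

n = 112; E_i = n·p_i = [6.59, 19.76, 19.76, 32.94, 32.94]
χ² = (36−6.59)²/6.59 + (15−19.76)²/19.76 + (12−19.76)²/19.76 + (12−32.94)²/32.94 + (37−32.94)²/32.94 = 149.3143
df = 4
p-value (upper-tail) = 0.00000
At α=0.01: p < α → reject H₀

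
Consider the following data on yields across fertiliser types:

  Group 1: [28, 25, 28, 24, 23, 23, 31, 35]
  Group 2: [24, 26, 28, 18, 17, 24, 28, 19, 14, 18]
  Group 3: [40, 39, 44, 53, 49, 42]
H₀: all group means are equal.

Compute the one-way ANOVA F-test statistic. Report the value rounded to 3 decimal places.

Group means [27.12, 21.60, 44.50], grand mean 29.167
SSB = Σnᵢ(x̄ᵢ−x̄)² = 2016.558; SSW = ΣΣ(x−x̄ᵢ)² = 500.775
MSB = 2016.558/2 = 1008.2792; MSW = 500.775/21 = 23.8464
F = MSB/MSW = 42.2822
df = (2, 21)

test statistic = 42.282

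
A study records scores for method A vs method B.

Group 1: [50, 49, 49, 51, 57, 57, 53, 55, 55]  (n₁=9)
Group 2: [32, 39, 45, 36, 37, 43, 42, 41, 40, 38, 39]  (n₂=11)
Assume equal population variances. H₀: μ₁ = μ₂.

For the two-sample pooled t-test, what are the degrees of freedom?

degrees of freedom = 18

df = n₁ + n₂ − 2 = 9 + 11 − 2 = 18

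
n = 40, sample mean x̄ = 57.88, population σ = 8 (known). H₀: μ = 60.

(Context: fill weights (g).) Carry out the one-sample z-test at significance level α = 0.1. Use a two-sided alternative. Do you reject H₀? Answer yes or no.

reject H₀: yes

SE = σ/√n = 8/√40 = 1.2649
z = (x̄−μ₀)/SE = (57.88−60)/1.2649 = -1.6760
p-value (two-sided) = 0.09374
At α=0.1: p < α → reject H₀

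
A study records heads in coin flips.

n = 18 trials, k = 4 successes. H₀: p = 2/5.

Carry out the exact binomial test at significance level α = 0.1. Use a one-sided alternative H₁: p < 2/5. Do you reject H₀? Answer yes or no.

reject H₀: yes

Exact binomial: n=18, k=4, p₀=2/5=0.4000
P(X≤4) from Σ C(n,i)·p₀^i·(1−p₀)^(n−i)
p-value (one-sided, H₁ less) = 0.09417
At α=0.1: p < α → reject H₀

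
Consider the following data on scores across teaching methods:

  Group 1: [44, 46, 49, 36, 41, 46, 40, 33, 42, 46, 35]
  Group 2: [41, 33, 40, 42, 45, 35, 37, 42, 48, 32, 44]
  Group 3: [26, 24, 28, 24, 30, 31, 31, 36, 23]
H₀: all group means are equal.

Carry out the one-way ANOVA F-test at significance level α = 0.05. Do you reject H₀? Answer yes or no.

reject H₀: yes

Group means [41.64, 39.91, 28.11], grand mean 37.097
SSB = Σnᵢ(x̄ᵢ−x̄)² = 1040.366; SSW = ΣΣ(x−x̄ᵢ)² = 678.343
MSB = 1040.366/2 = 520.1831; MSW = 678.343/28 = 24.2266
F = MSB/MSW = 21.4716
df = (2, 28)
p-value (upper-tail) = 0.00000
At α=0.05: p < α → reject H₀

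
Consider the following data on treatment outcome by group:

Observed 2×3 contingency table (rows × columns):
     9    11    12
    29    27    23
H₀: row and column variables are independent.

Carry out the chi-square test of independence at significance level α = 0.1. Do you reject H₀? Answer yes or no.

Row totals [32, 79], col totals [38, 38, 35], n=111
χ² = (9−10.95)²/10.95 + (11−10.95)²/10.95 + (12−10.09)²/10.09 + (29−27.05)²/27.05 + (27−27.05)²/27.05 + (23−24.91)²/24.91 = 0.9984
df = 2
p-value (upper-tail) = 0.60702
At α=0.1: p ≥ α → fail to reject H₀

reject H₀: no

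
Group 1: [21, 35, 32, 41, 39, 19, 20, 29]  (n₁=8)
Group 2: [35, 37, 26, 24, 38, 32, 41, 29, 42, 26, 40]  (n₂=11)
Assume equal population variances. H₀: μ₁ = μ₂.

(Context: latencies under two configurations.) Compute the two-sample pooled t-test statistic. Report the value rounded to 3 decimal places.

test statistic = -1.183

x̄₁=29.500, s₁=8.718, n₁=8
x̄₂=33.636, s₂=6.562, n₂=11
s_p² = [7·8.718² + 10·6.562²]/17 = 56.6203
SE = √(s_p²·(1/8+1/11)) = 3.4964
t = (29.500−33.636)/3.4964 = -1.1830
df = 17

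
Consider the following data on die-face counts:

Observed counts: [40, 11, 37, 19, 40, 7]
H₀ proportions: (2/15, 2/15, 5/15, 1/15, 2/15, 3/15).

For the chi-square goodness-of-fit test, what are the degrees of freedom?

degrees of freedom = 5

df = k − 1 = 6 − 1 = 5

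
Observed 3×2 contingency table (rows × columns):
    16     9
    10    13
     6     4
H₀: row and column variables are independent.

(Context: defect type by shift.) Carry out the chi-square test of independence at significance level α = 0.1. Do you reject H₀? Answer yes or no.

Row totals [25, 23, 10], col totals [32, 26], n=58
χ² = (16−13.79)²/13.79 + (9−11.21)²/11.21 + (10−12.69)²/12.69 + (13−10.31)²/10.31 + (6−5.52)²/5.52 + (4−4.48)²/4.48 = 2.1537
df = 2
p-value (upper-tail) = 0.34067
At α=0.1: p ≥ α → fail to reject H₀

reject H₀: no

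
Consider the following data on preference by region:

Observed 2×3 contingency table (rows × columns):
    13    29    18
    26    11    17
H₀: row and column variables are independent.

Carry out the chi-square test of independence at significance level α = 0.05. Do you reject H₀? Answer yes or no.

reject H₀: yes

Row totals [60, 54], col totals [39, 40, 35], n=114
χ² = (13−20.53)²/20.53 + (29−21.05)²/21.05 + (18−18.42)²/18.42 + (26−18.47)²/18.47 + (11−18.95)²/18.95 + (17−16.58)²/16.58 = 12.1799
df = 2
p-value (upper-tail) = 0.00227
At α=0.05: p < α → reject H₀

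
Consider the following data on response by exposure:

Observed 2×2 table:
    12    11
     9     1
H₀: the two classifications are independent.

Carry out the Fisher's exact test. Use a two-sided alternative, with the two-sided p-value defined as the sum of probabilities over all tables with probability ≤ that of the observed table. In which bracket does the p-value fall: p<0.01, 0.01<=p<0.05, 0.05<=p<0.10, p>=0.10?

p-value bracket: 0.05<=p<0.10

Margins: r₁=23, r₂=10, c₁=21, c₂=12, n=33
p_obs = C(23,12)·C(10,9)/C(33,21); sum pmf over tables with pmf ≤ p_obs
p-value (two-sided) = 0.05447
→ bracket: 0.05<=p<0.10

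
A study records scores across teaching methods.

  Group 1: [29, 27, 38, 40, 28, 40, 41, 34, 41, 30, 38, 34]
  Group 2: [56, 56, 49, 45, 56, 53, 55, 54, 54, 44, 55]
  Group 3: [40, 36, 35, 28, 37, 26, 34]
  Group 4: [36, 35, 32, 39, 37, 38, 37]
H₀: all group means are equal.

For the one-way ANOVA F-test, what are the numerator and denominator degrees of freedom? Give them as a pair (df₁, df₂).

k = 4 groups, N = 37 total
df = (k−1, N−k) = (4−1, 37−4) = (3, 33)

degrees of freedom = [3, 33]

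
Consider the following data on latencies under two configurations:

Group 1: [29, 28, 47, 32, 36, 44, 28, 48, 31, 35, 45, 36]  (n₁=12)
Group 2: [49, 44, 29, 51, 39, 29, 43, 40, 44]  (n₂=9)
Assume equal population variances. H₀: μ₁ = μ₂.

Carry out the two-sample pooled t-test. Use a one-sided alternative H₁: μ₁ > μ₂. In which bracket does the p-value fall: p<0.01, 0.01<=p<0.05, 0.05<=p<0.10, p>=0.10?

p-value bracket: p>=0.10

x̄₁=36.583, s₁=7.537, n₁=12
x̄₂=40.889, s₂=7.737, n₂=9
s_p² = [11·7.537² + 8·7.737²]/19 = 58.0950
SE = √(s_p²·(1/12+1/9)) = 3.3610
t = (36.583−40.889)/3.3610 = -1.2810
df = 19
p-value (one-sided, H₁ greater) = 0.89220
→ bracket: p>=0.10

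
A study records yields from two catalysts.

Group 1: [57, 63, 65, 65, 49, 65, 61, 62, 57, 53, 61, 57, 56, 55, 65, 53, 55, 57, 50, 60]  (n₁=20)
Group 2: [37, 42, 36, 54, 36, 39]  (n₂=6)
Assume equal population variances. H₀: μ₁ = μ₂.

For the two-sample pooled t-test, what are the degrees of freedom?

df = n₁ + n₂ − 2 = 20 + 6 − 2 = 24

degrees of freedom = 24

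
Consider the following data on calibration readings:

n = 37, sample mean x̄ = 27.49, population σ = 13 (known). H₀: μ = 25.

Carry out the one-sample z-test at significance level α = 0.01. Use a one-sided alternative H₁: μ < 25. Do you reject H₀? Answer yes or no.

SE = σ/√n = 13/√37 = 2.1372
z = (x̄−μ₀)/SE = (27.49−25)/2.1372 = 1.1651
p-value (one-sided, H₁ less) = 0.87801
At α=0.01: p ≥ α → fail to reject H₀

reject H₀: no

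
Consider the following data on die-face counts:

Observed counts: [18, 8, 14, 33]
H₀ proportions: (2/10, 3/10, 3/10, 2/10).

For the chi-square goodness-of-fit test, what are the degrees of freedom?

df = k − 1 = 4 − 1 = 3

degrees of freedom = 3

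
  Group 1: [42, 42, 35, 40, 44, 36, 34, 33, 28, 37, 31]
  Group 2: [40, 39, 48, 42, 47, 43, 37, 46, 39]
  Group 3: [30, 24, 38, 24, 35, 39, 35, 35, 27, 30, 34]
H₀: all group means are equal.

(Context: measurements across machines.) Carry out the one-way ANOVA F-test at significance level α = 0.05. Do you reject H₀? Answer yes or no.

reject H₀: yes

Group means [36.55, 42.33, 31.91], grand mean 36.581
SSB = Σnᵢ(x̄ᵢ−x̄)² = 537.912; SSW = ΣΣ(x−x̄ᵢ)² = 653.636
MSB = 537.912/2 = 268.9560; MSW = 653.636/28 = 23.3442
F = MSB/MSW = 11.5213
df = (2, 28)
p-value (upper-tail) = 0.00022
At α=0.05: p < α → reject H₀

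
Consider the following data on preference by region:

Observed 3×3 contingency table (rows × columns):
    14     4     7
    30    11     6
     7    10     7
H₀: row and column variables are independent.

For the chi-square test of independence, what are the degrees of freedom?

degrees of freedom = 4

df = (r−1)(c−1) = (3−1)·(3−1) = 4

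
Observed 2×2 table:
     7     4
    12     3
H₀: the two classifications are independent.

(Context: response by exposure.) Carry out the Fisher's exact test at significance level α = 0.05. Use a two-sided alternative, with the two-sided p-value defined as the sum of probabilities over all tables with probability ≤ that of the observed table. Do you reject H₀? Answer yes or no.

Margins: r₁=11, r₂=15, c₁=19, c₂=7, n=26
p_obs = C(11,7)·C(15,12)/C(26,19); sum pmf over tables with pmf ≤ p_obs
p-value (two-sided) = 0.40652
At α=0.05: p ≥ α → fail to reject H₀

reject H₀: no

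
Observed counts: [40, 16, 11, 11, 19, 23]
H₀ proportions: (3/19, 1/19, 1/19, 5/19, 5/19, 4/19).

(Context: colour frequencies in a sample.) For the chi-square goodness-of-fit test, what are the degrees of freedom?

degrees of freedom = 5

df = k − 1 = 6 − 1 = 5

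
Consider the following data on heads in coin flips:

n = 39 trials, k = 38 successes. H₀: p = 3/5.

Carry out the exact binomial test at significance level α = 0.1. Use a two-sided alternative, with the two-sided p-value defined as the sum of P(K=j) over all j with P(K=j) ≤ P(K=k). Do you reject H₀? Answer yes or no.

Exact binomial: n=39, k=38, p₀=3/5=0.6000
P(X=j) = C(n,j)·p₀^j·(1−p₀)^(n−j); p = Σ P(X=j) over j with P(X=j) ≤ P(X=38)
p-value (two-sided) = 0.00000
At α=0.1: p < α → reject H₀

reject H₀: yes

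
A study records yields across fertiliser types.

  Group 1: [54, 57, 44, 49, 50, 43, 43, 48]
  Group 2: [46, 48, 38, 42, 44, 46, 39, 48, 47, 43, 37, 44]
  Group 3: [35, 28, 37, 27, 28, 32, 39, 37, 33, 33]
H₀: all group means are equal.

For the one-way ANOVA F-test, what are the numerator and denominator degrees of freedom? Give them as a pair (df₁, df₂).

k = 3 groups, N = 30 total
df = (k−1, N−k) = (3−1, 30−3) = (2, 27)

degrees of freedom = [2, 27]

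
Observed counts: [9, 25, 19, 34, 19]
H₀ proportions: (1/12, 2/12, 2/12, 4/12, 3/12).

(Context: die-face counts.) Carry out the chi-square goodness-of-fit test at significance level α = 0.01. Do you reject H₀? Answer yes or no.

n = 106; E_i = n·p_i = [8.83, 17.67, 17.67, 35.33, 26.50]
χ² = (9−8.83)²/8.83 + (25−17.67)²/17.67 + (19−17.67)²/17.67 + (34−35.33)²/35.33 + (19−26.50)²/26.50 = 5.3208
df = 4
p-value (upper-tail) = 0.25594
At α=0.01: p ≥ α → fail to reject H₀

reject H₀: no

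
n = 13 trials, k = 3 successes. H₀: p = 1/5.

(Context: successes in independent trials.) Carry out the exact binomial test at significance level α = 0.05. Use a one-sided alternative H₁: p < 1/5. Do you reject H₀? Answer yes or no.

reject H₀: no

Exact binomial: n=13, k=3, p₀=1/5=0.2000
P(X≤3) from Σ C(n,i)·p₀^i·(1−p₀)^(n−i)
p-value (one-sided, H₁ less) = 0.74732
At α=0.05: p ≥ α → fail to reject H₀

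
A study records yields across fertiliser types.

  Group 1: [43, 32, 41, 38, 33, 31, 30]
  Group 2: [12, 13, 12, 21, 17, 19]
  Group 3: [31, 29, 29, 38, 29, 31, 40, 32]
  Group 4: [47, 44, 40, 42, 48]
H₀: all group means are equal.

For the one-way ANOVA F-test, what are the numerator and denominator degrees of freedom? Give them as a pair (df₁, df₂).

k = 4 groups, N = 26 total
df = (k−1, N−k) = (4−1, 26−4) = (3, 22)

degrees of freedom = [3, 22]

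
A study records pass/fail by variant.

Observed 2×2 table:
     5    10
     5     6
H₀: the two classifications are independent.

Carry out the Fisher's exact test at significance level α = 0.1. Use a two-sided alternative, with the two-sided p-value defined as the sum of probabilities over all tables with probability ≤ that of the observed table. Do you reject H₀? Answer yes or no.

Margins: r₁=15, r₂=11, c₁=10, c₂=16, n=26
p_obs = C(15,5)·C(11,5)/C(26,10); sum pmf over tables with pmf ≤ p_obs
p-value (two-sided) = 0.68906
At α=0.1: p ≥ α → fail to reject H₀

reject H₀: no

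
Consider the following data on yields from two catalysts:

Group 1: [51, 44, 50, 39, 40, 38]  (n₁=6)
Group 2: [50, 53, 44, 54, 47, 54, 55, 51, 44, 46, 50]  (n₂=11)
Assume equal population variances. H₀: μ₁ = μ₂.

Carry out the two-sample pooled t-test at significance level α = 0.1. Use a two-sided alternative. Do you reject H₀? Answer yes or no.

reject H₀: yes

x̄₁=43.667, s₁=5.680, n₁=6
x̄₂=49.818, s₂=4.045, n₂=11
s_p² = [5·5.680² + 10·4.045²]/15 = 21.6646
SE = √(s_p²·(1/6+1/11)) = 2.3623
t = (43.667−49.818)/2.3623 = -2.6041
df = 15
p-value (two-sided) = 0.01994
At α=0.1: p < α → reject H₀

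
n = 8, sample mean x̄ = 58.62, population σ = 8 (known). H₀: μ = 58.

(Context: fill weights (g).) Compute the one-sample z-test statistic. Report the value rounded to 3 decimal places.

SE = σ/√n = 8/√8 = 2.8284
z = (x̄−μ₀)/SE = (58.62−58)/2.8284 = 0.2192

test statistic = 0.219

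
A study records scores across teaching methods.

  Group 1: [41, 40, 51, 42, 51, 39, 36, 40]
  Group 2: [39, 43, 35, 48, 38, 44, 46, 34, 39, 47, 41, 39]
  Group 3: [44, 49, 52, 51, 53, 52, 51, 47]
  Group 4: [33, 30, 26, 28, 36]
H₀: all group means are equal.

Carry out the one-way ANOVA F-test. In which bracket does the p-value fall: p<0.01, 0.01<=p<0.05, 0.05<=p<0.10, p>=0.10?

Group means [42.50, 41.08, 49.88, 30.60], grand mean 41.970
SSB = Σnᵢ(x̄ᵢ−x̄)² = 1157.978; SSW = ΣΣ(x−x̄ᵢ)² = 570.992
MSB = 1157.978/3 = 385.9927; MSW = 570.992/29 = 19.6894
F = MSB/MSW = 19.6041
df = (3, 29)
p-value (upper-tail) = 0.00000
→ bracket: p<0.01

p-value bracket: p<0.01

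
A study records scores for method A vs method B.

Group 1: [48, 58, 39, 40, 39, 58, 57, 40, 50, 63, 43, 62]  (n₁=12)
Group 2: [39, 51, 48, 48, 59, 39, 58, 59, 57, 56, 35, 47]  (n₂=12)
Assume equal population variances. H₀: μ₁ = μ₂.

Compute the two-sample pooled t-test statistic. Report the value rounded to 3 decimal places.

x̄₁=49.750, s₁=9.459, n₁=12
x̄₂=49.667, s₂=8.500, n₂=12
s_p² = [11·9.459² + 11·8.500²]/22 = 80.8598
SE = √(s_p²·(1/12+1/12)) = 3.6711
t = (49.750−49.667)/3.6711 = 0.0227
df = 22

test statistic = 0.023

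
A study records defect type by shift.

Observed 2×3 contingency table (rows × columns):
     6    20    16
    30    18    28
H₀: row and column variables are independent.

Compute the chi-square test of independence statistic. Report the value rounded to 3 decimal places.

test statistic = 10.449

Row totals [42, 76], col totals [36, 38, 44], n=118
χ² = (6−12.81)²/12.81 + (20−13.53)²/13.53 + (16−15.66)²/15.66 + (30−23.19)²/23.19 + (18−24.47)²/24.47 + (28−28.34)²/28.34 = 10.4489
df = 2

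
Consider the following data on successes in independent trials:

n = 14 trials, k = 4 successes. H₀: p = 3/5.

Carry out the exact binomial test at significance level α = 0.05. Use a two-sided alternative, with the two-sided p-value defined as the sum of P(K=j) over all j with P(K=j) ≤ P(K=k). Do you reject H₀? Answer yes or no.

reject H₀: yes

Exact binomial: n=14, k=4, p₀=3/5=0.6000
P(X=j) = C(n,j)·p₀^j·(1−p₀)^(n−j); p = Σ P(X=j) over j with P(X=j) ≤ P(X=4)
p-value (two-sided) = 0.02561
At α=0.05: p < α → reject H₀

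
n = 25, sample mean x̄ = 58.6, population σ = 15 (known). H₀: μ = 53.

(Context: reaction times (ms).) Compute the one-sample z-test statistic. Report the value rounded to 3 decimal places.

SE = σ/√n = 15/√25 = 3.0000
z = (x̄−μ₀)/SE = (58.6−53)/3.0000 = 1.8667

test statistic = 1.867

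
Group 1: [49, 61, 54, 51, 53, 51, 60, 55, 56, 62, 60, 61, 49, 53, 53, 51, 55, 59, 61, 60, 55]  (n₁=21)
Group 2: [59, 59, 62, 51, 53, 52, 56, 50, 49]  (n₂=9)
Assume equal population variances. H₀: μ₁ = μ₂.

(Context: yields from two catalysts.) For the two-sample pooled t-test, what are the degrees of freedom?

df = n₁ + n₂ − 2 = 21 + 9 − 2 = 28

degrees of freedom = 28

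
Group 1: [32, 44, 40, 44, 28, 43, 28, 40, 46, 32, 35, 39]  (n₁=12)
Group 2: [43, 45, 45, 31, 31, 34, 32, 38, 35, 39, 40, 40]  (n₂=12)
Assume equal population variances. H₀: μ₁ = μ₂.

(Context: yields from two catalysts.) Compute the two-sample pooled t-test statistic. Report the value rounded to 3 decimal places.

x̄₁=37.583, s₁=6.388, n₁=12
x̄₂=37.750, s₂=5.137, n₂=12
s_p² = [11·6.388² + 11·5.137²]/22 = 33.5985
SE = √(s_p²·(1/12+1/12)) = 2.3664
t = (37.583−37.750)/2.3664 = -0.0704
df = 22

test statistic = -0.070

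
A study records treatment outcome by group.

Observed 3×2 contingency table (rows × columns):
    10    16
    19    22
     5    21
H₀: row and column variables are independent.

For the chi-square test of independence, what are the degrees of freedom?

df = (r−1)(c−1) = (3−1)·(2−1) = 2

degrees of freedom = 2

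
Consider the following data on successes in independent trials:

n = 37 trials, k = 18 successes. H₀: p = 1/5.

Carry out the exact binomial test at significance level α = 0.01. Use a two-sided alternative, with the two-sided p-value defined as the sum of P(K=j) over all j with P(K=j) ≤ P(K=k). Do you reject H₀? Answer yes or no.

reject H₀: yes

Exact binomial: n=37, k=18, p₀=1/5=0.2000
P(X=j) = C(n,j)·p₀^j·(1−p₀)^(n−j); p = Σ P(X=j) over j with P(X=j) ≤ P(X=18)
p-value (two-sided) = 0.00009
At α=0.01: p < α → reject H₀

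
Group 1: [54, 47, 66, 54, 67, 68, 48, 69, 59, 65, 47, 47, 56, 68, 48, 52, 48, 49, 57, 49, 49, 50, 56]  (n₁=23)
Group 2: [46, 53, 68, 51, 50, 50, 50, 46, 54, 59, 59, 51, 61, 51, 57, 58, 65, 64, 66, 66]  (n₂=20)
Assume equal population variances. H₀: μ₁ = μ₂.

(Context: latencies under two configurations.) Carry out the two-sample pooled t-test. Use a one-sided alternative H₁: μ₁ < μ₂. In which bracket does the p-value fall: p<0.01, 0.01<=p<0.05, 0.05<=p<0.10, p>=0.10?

x̄₁=55.348, s₁=7.981, n₁=23
x̄₂=56.250, s₂=7.003, n₂=20
s_p² = [22·7.981² + 19·7.003²]/41 = 56.9016
SE = √(s_p²·(1/23+1/20)) = 2.3063
t = (55.348−56.250)/2.3063 = -0.3912
df = 41
p-value (one-sided, H₁ less) = 0.34885
→ bracket: p>=0.10

p-value bracket: p>=0.10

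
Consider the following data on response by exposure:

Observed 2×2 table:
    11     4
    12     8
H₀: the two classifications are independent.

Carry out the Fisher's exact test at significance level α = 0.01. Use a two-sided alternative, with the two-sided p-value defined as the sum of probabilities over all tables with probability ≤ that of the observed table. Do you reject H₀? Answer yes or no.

Margins: r₁=15, r₂=20, c₁=23, c₂=12, n=35
p_obs = C(15,11)·C(20,12)/C(35,23); sum pmf over tables with pmf ≤ p_obs
p-value (two-sided) = 0.48854
At α=0.01: p ≥ α → fail to reject H₀

reject H₀: no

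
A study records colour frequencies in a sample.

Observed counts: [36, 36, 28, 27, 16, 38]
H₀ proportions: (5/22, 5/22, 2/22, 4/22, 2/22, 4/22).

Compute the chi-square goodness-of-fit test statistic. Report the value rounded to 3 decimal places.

n = 181; E_i = n·p_i = [41.14, 41.14, 16.45, 32.91, 16.45, 32.91]
χ² = (36−41.14)²/41.14 + (36−41.14)²/41.14 + (28−16.45)²/16.45 + (27−32.91)²/32.91 + (16−16.45)²/16.45 + (38−32.91)²/32.91 = 11.2448
df = 5

test statistic = 11.245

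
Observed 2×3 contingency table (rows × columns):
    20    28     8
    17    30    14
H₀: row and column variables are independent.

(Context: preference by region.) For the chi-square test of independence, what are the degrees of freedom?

df = (r−1)(c−1) = (2−1)·(3−1) = 2

degrees of freedom = 2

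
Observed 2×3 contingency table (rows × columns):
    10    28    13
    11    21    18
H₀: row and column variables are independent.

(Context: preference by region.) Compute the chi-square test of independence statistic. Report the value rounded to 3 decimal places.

test statistic = 1.844

Row totals [51, 50], col totals [21, 49, 31], n=101
χ² = (10−10.60)²/10.60 + (28−24.74)²/24.74 + (13−15.65)²/15.65 + (11−10.40)²/10.40 + (21−24.26)²/24.26 + (18−15.35)²/15.35 = 1.8444
df = 2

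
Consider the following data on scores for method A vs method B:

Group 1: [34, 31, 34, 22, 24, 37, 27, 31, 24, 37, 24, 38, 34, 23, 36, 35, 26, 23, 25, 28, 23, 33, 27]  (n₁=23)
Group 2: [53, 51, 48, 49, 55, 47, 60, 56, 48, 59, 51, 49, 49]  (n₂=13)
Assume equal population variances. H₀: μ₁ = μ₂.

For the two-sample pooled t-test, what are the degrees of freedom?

degrees of freedom = 34

df = n₁ + n₂ − 2 = 23 + 13 − 2 = 34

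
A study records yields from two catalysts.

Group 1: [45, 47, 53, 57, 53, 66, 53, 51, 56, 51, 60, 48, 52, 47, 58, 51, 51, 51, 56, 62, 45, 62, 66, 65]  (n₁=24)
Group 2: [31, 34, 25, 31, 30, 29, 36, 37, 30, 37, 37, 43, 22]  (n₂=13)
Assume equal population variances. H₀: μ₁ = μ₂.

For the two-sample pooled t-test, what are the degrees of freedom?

df = n₁ + n₂ − 2 = 24 + 13 − 2 = 35

degrees of freedom = 35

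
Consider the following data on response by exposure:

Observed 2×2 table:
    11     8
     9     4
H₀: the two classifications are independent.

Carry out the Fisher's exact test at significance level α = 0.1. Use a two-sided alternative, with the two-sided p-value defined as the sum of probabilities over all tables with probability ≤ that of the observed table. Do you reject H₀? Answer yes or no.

reject H₀: no

Margins: r₁=19, r₂=13, c₁=20, c₂=12, n=32
p_obs = C(19,11)·C(13,9)/C(32,20); sum pmf over tables with pmf ≤ p_obs
p-value (two-sided) = 0.71279
At α=0.1: p ≥ α → fail to reject H₀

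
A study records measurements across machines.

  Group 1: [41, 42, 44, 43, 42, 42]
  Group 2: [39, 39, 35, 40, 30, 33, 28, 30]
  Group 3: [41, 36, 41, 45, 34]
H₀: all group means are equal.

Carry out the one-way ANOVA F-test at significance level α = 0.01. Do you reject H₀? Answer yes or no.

reject H₀: yes

Group means [42.33, 34.25, 39.40], grand mean 38.158
SSB = Σnᵢ(x̄ᵢ−x̄)² = 234.493; SSW = ΣΣ(x−x̄ᵢ)² = 238.033
MSB = 234.493/2 = 117.2465; MSW = 238.033/16 = 14.8771
F = MSB/MSW = 7.8810
df = (2, 16)
p-value (upper-tail) = 0.00415
At α=0.01: p < α → reject H₀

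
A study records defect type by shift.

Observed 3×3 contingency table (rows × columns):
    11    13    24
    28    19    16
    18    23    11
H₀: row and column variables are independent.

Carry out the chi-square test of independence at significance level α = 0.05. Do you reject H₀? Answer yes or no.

Row totals [48, 63, 52], col totals [57, 55, 51], n=163
χ² = (11−16.79)²/16.79 + (13−16.20)²/16.20 + (24−15.02)²/15.02 + (28−22.03)²/22.03 + (19−21.26)²/21.26 + (16−19.71)²/19.71 + (18−18.18)²/18.18 + (23−17.55)²/17.55 + (11−16.27)²/16.27 = 13.9563
df = 4
p-value (upper-tail) = 0.00744
At α=0.05: p < α → reject H₀

reject H₀: yes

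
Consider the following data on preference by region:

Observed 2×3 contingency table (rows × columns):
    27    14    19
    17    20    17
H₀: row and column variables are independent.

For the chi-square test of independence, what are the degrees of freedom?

degrees of freedom = 2

df = (r−1)(c−1) = (2−1)·(3−1) = 2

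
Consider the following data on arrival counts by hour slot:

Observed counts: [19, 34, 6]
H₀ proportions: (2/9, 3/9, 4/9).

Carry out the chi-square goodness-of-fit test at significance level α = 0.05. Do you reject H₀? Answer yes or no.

reject H₀: yes

n = 59; E_i = n·p_i = [13.11, 19.67, 26.22]
χ² = (19−13.11)²/13.11 + (34−19.67)²/19.67 + (6−26.22)²/26.22 = 28.6864
df = 2
p-value (upper-tail) = 0.00000
At α=0.05: p < α → reject H₀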